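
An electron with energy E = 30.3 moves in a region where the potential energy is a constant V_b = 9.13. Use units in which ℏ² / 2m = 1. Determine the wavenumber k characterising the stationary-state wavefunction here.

With E > V_b the solution is oscillatory, ψ ∝ e^{±ikx} with k = √(2m(E − V_b))/ℏ.
k = √(2 × 0.5 × 21.17) = 4.601.

k = 4.60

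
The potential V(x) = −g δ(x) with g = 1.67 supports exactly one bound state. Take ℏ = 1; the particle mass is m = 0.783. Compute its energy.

The bound state is ψ(x) = √κ e^{−κ|x|}. The derivative jump ψ'(0⁺) − ψ'(0⁻) = −(2mg/ℏ²)ψ(0) fixes κ = mg/ℏ² = 1.308.
Then E = −ℏ²κ²/(2m) = −mg²/(2ℏ²) = -1.092.

E = -1.09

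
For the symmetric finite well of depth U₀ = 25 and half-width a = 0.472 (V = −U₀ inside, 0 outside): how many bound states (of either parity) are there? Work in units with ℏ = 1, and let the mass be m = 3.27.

N = 4

Define the well-strength parameter z₀ = (a/ℏ)√(2mU₀) = 0.472 × √(2·3.27·25) = 6.035.
A new bound state (alternating even/odd) appears each time z₀ passes a multiple of π/2, so N = ⌊2z₀/π⌋ + 1 = ⌊3.842⌋ + 1 = 4.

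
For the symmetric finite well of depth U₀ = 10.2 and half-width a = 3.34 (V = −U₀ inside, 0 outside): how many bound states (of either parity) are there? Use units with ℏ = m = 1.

The dimensionless depth is z₀ = a√(2mU₀)/ℏ = 3.34 × √(20.40) = 15.09.
A new bound state (alternating even/odd) appears each time z₀ passes a multiple of π/2, so N = ⌊2z₀/π⌋ + 1 = ⌊9.604⌋ + 1 = 10.

N = 10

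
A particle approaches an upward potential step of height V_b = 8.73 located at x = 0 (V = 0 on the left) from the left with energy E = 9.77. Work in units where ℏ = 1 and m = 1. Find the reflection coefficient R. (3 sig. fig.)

On each side the TISE gives plane waves with k = √(2m(E − V))/ℏ: k₁ = √(2·1·9.77) = 4.420, k₂ = √(2·1·1.04) = 1.442.
Continuity of ψ and ψ′ at the step yields the reflection amplitude r = (k₁ − k₂)/(k₁ + k₂) = 0.5080; thus R = |r|² = 0.2581, T = 0.7419.

R = 0.258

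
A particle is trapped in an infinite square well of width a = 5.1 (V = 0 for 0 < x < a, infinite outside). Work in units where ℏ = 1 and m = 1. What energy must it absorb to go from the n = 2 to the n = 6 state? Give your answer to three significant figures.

ΔE = 6.07

E_n = n²π²ℏ²/(2ma²), so ΔE = (6² − 2²) π²ℏ²/(2ma²).
ΔE = 32 × π² / (2 × 1 × 5.1²) = 6.071.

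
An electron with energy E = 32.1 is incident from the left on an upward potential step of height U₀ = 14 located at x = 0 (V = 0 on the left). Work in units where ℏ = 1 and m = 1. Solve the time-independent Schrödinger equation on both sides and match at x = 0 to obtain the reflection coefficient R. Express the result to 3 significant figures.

R = 0.0202

The wavenumbers are k₁ = √(2mE)/ℏ = 8.012 on the left and k₂ = √(2m(E − U₀))/ℏ = 6.017 on the right.
Matching ψ and ψ′ at x = 0 gives r = (k₁ − k₂)/(k₁ + k₂), so R = r² = 0.02024 and T = 1 − R = 0.9798.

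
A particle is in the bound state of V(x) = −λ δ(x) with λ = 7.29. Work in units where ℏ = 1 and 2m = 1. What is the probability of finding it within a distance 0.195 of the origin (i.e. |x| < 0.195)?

The normalised bound state is ψ = √κ e^{−κ|x|} with κ = mλ/ℏ² = 3.645.
P(|x| < d) = ∫_{−d}^{d} κ e^{−2κ|x|} dx = 1 − e^{−2κd} = 1 − e^{−1.422} = 0.7587.

P = 0.759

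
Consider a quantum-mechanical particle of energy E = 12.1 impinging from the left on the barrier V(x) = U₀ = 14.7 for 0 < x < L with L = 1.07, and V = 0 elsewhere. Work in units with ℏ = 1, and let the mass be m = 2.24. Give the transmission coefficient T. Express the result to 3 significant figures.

T = 0.00157

Since E < U₀ the interior solution is evanescent with decay constant κ = √(2m(U₀ − E))/ℏ = 3.413.
κL = 3.652, sinh(κL) = 19.26.
The exact tunnelling result is T⁻¹ = 1 + U₀² sinh²(κL) / [4E(U₀ − E)] = 637.9, so T = 0.00157.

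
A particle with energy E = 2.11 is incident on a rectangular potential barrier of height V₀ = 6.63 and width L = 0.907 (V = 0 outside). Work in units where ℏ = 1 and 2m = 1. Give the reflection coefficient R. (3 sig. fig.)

R = 0.929

Since E < V₀ the interior solution is evanescent with decay constant κ = √(2m(V₀ − E))/ℏ = 2.126.
κL = 1.928, sinh(κL) = 3.366.
The exact tunnelling result is T⁻¹ = 1 + V₀² sinh²(κL) / [4E(V₀ − E)] = 14.06, so T = 0.0711.
R = 1 − T = 0.929.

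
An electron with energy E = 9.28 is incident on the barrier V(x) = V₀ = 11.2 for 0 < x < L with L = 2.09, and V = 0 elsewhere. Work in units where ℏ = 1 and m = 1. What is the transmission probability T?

E < V₀: inside the barrier ψ ∝ e^{±κx} with κ = √(2m(V₀ − E))/ℏ = 1.960.
κL = 4.096, sinh(κL) = 30.03.
The exact tunnelling result is T⁻¹ = 1 + V₀² sinh²(κL) / [4E(V₀ − E)] = 1588, so T = 0.000630.

T = 0.000630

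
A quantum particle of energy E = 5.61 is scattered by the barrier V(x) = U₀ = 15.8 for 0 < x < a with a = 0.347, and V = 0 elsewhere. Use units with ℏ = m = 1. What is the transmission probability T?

T = 0.149

E < U₀: inside the barrier ψ ∝ e^{±κx} with κ = √(2m(U₀ − E))/ℏ = 4.514.
κa = 1.567, sinh(κa) = 2.291.
The exact tunnelling result is T⁻¹ = 1 + U₀² sinh²(κa) / [4E(U₀ − E)] = 6.728, so T = 0.149.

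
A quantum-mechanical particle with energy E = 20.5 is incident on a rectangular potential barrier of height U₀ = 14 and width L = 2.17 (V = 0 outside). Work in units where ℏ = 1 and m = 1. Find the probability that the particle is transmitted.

E > U₀: inside the barrier k₂ = √(2m(E − U₀))/ℏ = 3.606, k₂L = 7.824.
Matching at both interfaces gives T⁻¹ = 1 + U₀² sin²(k₂L) / [4E(E − U₀)] = 1.367, hence T = 0.731.

T = 0.731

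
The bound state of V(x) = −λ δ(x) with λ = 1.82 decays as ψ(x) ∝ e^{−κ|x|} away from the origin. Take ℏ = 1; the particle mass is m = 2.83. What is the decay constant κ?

Integrate −(ℏ²/2m)ψ'' − λδ(x)ψ = Eψ from −ε to +ε: the ψ'' term gives ψ'(0⁺) − ψ'(0⁻) and the δ term gives −(2mλ/ℏ²)ψ(0).
With ψ ∝ e^{−κ|x|} this yields −2κ = −2mλ/ℏ², so κ = mλ/ℏ² = 5.151.

κ = 5.15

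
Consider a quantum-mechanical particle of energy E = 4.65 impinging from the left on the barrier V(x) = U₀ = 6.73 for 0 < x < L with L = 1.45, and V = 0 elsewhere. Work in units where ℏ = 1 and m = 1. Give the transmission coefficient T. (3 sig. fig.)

T = 0.00919

Since E < U₀ the interior solution is evanescent with decay constant κ = √(2m(U₀ − E))/ℏ = 2.040.
κL = 2.957, sinh(κL) = 9.598.
Matching ψ, ψ′ at both faces gives T = [1 + U₀² sinh²(κL) / (4E(U₀ − E))]⁻¹ = 1/108.9 = 0.00919.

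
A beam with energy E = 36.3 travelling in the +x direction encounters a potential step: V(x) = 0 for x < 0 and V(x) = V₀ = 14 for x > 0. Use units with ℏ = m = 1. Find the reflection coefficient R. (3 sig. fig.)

On each side the TISE gives plane waves with k = √(2m(E − V))/ℏ: k₁ = √(2·1·36.3) = 8.521, k₂ = √(2·1·22.3) = 6.678.
Continuity of ψ and ψ′ at the step yields the reflection amplitude r = (k₁ − k₂)/(k₁ + k₂) = 0.1212; thus R = |r|² = 0.01469, T = 0.9853.

R = 0.0147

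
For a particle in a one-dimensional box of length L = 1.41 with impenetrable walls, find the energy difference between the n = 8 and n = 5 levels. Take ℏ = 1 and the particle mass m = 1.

ΔE = 96.8

E_n = n²π²ℏ²/(2mL²), so ΔE = (8² − 5²) π²ℏ²/(2mL²).
ΔE = 39 × π² / (2 × 1 × 1.41²) = 96.80.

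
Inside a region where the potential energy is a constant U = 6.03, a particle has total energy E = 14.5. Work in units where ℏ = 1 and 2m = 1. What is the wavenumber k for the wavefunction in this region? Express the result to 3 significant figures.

With E > U the solution is oscillatory, ψ ∝ e^{±ikx} with k = √(2m(E − U))/ℏ.
k = √(2 × 0.5 × 8.47) = 2.910.

k = 2.91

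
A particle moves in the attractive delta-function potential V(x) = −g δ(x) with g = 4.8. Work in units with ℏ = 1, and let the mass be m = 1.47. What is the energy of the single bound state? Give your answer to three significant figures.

E = -16.9

For x ≠ 0 the bound state is ψ ∝ e^{−κ|x|}; integrating the TISE across the delta gives the cusp condition 2κ = 2mg/ℏ², so κ = 7.056.
Then E = −ℏ²κ²/(2m) = −mg²/(2ℏ²) = -16.93.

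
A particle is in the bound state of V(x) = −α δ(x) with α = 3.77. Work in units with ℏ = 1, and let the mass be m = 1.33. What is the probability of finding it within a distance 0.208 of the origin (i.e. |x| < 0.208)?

P = 0.876

The normalised bound state is ψ = √κ e^{−κ|x|} with κ = mα/ℏ² = 5.014.
P(|x| < d) = ∫_{−d}^{d} κ e^{−2κ|x|} dx = 1 − e^{−2κd} = 1 − e^{−2.086} = 0.8758.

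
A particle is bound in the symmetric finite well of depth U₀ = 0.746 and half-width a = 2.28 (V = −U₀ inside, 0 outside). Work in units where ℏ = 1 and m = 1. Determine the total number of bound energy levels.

N = 2

The dimensionless depth is z₀ = a√(2mU₀)/ℏ = 2.28 × √(1.492) = 2.785.
A new bound state (alternating even/odd) appears each time z₀ passes a multiple of π/2, so N = ⌊2z₀/π⌋ + 1 = ⌊1.773⌋ + 1 = 2.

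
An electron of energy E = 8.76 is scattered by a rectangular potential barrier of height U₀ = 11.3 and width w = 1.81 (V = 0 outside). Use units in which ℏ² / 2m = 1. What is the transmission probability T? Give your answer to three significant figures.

T = 0.00868

Since E < U₀ the interior solution is evanescent with decay constant κ = √(2m(U₀ − E))/ℏ = 1.594.
κw = 2.885, sinh(κw) = 8.921.
The exact tunnelling result is T⁻¹ = 1 + U₀² sinh²(κw) / [4E(U₀ − E)] = 115.2, so T = 0.00868.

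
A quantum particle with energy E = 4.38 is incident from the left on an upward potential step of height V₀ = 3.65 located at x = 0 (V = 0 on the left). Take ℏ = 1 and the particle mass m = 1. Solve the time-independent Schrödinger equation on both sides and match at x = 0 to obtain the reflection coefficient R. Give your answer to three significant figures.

On each side the TISE gives plane waves with k = √(2m(E − V))/ℏ: k₁ = √(2·1·4.38) = 2.960, k₂ = √(2·1·0.73) = 1.208.
Matching ψ and ψ′ at x = 0 gives r = (k₁ − k₂)/(k₁ + k₂), so R = r² = 0.1766 and T = 1 − R = 0.8234.

R = 0.177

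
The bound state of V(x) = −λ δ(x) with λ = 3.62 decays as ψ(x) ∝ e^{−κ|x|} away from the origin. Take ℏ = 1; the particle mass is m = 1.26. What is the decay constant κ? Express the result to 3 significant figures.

κ = 4.56

Integrating the TISE across x = 0 gives the cusp condition ψ'(0⁺) − ψ'(0⁻) = −(2mλ/ℏ²)ψ(0).
With ψ ∝ e^{−κ|x|} this yields −2κ = −2mλ/ℏ², so κ = mλ/ℏ² = 4.561.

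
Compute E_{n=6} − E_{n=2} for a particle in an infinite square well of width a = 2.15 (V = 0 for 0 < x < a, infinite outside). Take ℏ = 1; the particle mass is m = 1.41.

E_n = n²π²ℏ²/(2ma²), so ΔE = (6² − 2²) π²ℏ²/(2ma²).
ΔE = 32 × π² / (2 × 1.41 × 2.15²) = 24.23.

ΔE = 24.2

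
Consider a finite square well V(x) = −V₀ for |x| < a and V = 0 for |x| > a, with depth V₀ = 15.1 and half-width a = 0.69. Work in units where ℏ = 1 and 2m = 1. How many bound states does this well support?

Define the well-strength parameter z₀ = (a/ℏ)√(2mV₀) = 0.69 × √(2·0.5·15.1) = 2.681.
The even/odd transcendental equations gain one root per π/2 in z₀, giving N = 1 + ⌊2z₀/π⌋ = 1 + ⌊1.707⌋ = 2.

N = 2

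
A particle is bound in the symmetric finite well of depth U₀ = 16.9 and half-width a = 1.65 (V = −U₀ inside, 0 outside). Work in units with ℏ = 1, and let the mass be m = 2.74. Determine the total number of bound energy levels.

N = 11

Define the well-strength parameter z₀ = (a/ℏ)√(2mU₀) = 1.65 × √(2·2.74·16.9) = 15.88.
A new bound state (alternating even/odd) appears each time z₀ passes a multiple of π/2, so N = ⌊2z₀/π⌋ + 1 = ⌊10.11⌋ + 1 = 11.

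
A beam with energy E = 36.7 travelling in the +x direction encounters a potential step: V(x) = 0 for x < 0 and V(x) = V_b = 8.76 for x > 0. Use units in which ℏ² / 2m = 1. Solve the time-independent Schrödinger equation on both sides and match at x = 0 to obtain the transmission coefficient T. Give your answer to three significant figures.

T = 0.995

The wavenumbers are k₁ = √(2mE)/ℏ = 6.058 on the left and k₂ = √(2m(E − V_b))/ℏ = 5.286 on the right.
Continuity of ψ and ψ′ at the step yields the reflection amplitude r = (k₁ − k₂)/(k₁ + k₂) = 0.06807; thus R = |r|² = 0.004634, T = 0.9954.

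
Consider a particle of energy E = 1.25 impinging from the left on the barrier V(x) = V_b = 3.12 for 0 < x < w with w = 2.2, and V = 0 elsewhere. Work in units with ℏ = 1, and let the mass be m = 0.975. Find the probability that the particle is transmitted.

T = 0.000862

Since E < V_b the interior solution is evanescent with decay constant κ = √(2m(V_b − E))/ℏ = 1.910.
κw = 4.201, sinh(κw) = 33.37.
The exact tunnelling result is T⁻¹ = 1 + V_b² sinh²(κw) / [4E(V_b − E)] = 1160, so T = 0.000862.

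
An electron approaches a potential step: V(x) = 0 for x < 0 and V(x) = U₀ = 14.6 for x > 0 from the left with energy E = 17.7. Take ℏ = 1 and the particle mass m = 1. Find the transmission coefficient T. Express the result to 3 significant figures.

The wavenumbers are k₁ = √(2mE)/ℏ = 5.950 on the left and k₂ = √(2m(E − U₀))/ℏ = 2.490 on the right.
Matching ψ and ψ′ at x = 0 gives r = (k₁ − k₂)/(k₁ + k₂), so R = r² = 0.1681 and T = 1 − R = 0.8319.

T = 0.832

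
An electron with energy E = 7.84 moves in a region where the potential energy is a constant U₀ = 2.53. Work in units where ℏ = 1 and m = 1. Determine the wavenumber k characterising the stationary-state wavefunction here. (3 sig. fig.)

k = 3.26

With E > U₀ the solution is oscillatory, ψ ∝ e^{±ikx} with k = √(2m(E − U₀))/ℏ.
k = √(2 × 1 × 5.31) = 3.259.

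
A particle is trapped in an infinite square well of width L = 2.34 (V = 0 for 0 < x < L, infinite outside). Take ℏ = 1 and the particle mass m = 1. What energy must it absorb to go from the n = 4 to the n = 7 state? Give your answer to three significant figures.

ΔE = 29.7

E_n = n²π²ℏ²/(2mL²), so ΔE = (7² − 4²) π²ℏ²/(2mL²).
ΔE = 33 × π² / (2 × 1 × 2.34²) = 29.74.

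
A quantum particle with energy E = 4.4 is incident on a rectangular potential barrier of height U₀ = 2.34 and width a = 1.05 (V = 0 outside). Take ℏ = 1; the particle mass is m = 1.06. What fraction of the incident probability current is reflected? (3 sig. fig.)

E > U₀: inside the barrier k₂ = √(2m(E − U₀))/ℏ = 2.090, k₂a = 2.194.
T = [1 + U₀² sin²(k₂a) / (4E(E − U₀))]⁻¹ = 1/1.100 = 0.909.
R = 1 − T = 0.0905.

R = 0.0905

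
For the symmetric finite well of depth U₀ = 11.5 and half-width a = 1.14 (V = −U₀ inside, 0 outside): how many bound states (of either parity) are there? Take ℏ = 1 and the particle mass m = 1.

Define the well-strength parameter z₀ = (a/ℏ)√(2mU₀) = 1.14 × √(2·1·11.5) = 5.467.
The even/odd transcendental equations gain one root per π/2 in z₀, giving N = 1 + ⌊2z₀/π⌋ = 1 + ⌊3.481⌋ = 4.

N = 4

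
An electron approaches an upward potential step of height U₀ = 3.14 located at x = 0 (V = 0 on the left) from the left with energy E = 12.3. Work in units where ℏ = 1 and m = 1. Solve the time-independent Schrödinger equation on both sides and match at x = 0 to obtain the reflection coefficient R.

The wavenumbers are k₁ = √(2mE)/ℏ = 4.960 on the left and k₂ = √(2m(E − U₀))/ℏ = 4.280 on the right.
Continuity of ψ and ψ′ at the step yields the reflection amplitude r = (k₁ − k₂)/(k₁ + k₂) = 0.07356; thus R = |r|² = 0.005410, T = 0.9946.

R = 0.00541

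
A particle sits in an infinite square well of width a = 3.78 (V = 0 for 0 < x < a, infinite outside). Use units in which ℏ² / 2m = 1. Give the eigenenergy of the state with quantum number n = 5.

Requiring ψ(0) = ψ(a) = 0 quantises k = nπ/a, hence E_n = ℏ²k²/2m = n²π²ℏ²/(2ma²).
E_5 = 5² × π² / (2 × 0.5 × 3.78²) = 17.27.

E = 17.3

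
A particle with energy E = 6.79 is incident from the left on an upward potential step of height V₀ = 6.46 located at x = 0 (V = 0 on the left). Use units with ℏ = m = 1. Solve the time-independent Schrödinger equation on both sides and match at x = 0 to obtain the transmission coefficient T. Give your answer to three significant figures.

On each side the TISE gives plane waves with k = √(2m(E − V))/ℏ: k₁ = √(2·1·6.79) = 3.685, k₂ = √(2·1·0.33) = 0.8124.
Matching ψ and ψ′ at x = 0 gives r = (k₁ − k₂)/(k₁ + k₂), so R = r² = 0.4080 and T = 1 − R = 0.5920.

T = 0.592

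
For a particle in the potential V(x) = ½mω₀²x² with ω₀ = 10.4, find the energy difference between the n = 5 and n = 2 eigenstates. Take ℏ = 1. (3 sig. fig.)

ΔE = 31.2

E_n = ℏω₀(n + ½), so ΔE = (5 − 2) ℏω₀ = 3 × 10.4 = 31.20.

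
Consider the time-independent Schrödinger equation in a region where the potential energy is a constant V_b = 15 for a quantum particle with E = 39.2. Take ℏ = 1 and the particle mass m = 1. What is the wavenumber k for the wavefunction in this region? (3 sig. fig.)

With E > V_b the solution is oscillatory, ψ ∝ e^{±ikx} with k = √(2m(E − V_b))/ℏ.
k = √(2 × 1 × 24.2) = 6.957.

k = 6.96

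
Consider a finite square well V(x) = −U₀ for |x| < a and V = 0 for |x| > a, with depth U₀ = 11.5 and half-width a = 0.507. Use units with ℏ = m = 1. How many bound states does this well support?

N = 2

Define the well-strength parameter z₀ = (a/ℏ)√(2mU₀) = 0.507 × √(2·1·11.5) = 2.431.
The even/odd transcendental equations gain one root per π/2 in z₀, giving N = 1 + ⌊2z₀/π⌋ = 1 + ⌊1.548⌋ = 2.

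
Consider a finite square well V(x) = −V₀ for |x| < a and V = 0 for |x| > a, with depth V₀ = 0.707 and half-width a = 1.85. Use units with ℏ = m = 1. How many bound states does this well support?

Define the well-strength parameter z₀ = (a/ℏ)√(2mV₀) = 1.85 × √(2·1·0.707) = 2.200.
A new bound state (alternating even/odd) appears each time z₀ passes a multiple of π/2, so N = ⌊2z₀/π⌋ + 1 = ⌊1.400⌋ + 1 = 2.

N = 2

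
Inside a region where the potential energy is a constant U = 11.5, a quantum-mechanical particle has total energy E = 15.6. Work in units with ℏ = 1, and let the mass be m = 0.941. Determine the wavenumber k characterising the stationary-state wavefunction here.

k = 2.78

With E > U the solution is oscillatory, ψ ∝ e^{±ikx} with k = √(2m(E − U))/ℏ.
k = √(2 × 0.941 × 4.1) = 2.778.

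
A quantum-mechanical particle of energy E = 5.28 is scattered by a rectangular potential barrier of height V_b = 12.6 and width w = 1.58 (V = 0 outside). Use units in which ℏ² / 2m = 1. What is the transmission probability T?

Since E < V_b the interior solution is evanescent with decay constant κ = √(2m(V_b − E))/ℏ = 2.706.
κw = 4.275, sinh(κw) = 35.92.
The exact tunnelling result is T⁻¹ = 1 + V_b² sinh²(κw) / [4E(V_b − E)] = 1326, so T = 0.000754.

T = 0.000754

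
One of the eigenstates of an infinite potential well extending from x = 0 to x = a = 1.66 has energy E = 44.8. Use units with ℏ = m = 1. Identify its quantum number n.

n = 5

From E_n = n²π²ℏ²/(2ma²) invert to n = √(2ma²E)/(πℏ).
n = (1.66/π) × √(2 × 1 × 44.8) = 5.002 → n = 5.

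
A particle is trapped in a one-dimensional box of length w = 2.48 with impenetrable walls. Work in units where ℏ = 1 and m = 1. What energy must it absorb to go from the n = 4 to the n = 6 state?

ΔE = 16.0

E_n = n²π²ℏ²/(2mw²), so ΔE = (6² − 4²) π²ℏ²/(2mw²).
ΔE = 20 × π² / (2 × 1 × 2.48²) = 16.05.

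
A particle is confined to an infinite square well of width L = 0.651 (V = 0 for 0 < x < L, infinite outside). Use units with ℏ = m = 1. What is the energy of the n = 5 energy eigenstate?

Requiring ψ(0) = ψ(L) = 0 quantises k = nπ/L, hence E_n = ℏ²k²/2m = n²π²ℏ²/(2mL²).
E_5 = 5² × π² / (2 × 1 × 0.651²) = 291.1.

E = 291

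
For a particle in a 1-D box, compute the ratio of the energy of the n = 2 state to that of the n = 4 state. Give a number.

Since E_n ∝ n², the ratio is (2/4)² = 0.25.

0.25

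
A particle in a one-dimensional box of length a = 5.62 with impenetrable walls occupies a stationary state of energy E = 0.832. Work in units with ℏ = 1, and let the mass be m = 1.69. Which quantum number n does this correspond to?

From E_n = n²π²ℏ²/(2ma²) invert to n = √(2ma²E)/(πℏ).
n = (5.62/π) × √(2 × 1.69 × 0.832) = 3.000 → n = 3.

n = 3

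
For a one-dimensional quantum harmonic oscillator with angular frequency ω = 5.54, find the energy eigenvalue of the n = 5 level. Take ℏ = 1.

E = 30.5

Using E_n = (n + ½)ℏω: E_5 = 5.5 × 5.54 = 30.47.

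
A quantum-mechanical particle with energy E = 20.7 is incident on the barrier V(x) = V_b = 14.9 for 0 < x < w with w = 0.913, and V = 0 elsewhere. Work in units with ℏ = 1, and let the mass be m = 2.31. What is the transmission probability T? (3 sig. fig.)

T = 0.684

E > V_b: inside the barrier k₂ = √(2m(E − V_b))/ℏ = 5.176, k₂w = 4.726.
Matching at both interfaces gives T⁻¹ = 1 + V_b² sin²(k₂w) / [4E(E − V_b)] = 1.462, hence T = 0.684.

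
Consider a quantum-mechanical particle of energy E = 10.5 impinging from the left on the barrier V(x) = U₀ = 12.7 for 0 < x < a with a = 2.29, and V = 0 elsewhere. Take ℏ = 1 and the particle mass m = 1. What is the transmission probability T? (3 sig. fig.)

T = 0.000154

Since E < U₀ the interior solution is evanescent with decay constant κ = √(2m(U₀ − E))/ℏ = 2.098.
κa = 4.804, sinh(κa) = 60.97.
The exact tunnelling result is T⁻¹ = 1 + U₀² sinh²(κa) / [4E(U₀ − E)] = 6489, so T = 0.000154.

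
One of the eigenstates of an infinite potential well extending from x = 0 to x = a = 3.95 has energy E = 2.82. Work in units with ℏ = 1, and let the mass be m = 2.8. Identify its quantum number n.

From E_n = n²π²ℏ²/(2ma²) invert to n = √(2ma²E)/(πℏ).
n = (3.95/π) × √(2 × 2.8 × 2.82) = 4.996 → n = 5.

n = 5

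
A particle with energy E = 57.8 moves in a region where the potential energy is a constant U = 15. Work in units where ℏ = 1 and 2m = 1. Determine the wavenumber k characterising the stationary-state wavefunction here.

With E > U the solution is oscillatory, ψ ∝ e^{±ikx} with k = √(2m(E − U))/ℏ.
k = √(2 × 0.5 × 42.8) = 6.542.

k = 6.54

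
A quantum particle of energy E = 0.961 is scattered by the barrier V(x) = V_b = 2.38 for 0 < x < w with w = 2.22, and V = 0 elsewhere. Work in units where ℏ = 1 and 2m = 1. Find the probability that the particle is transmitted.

E < V_b: inside the barrier ψ ∝ e^{±κx} with κ = √(2m(V_b − E))/ℏ = 1.191.
κw = 2.645, sinh(κw) = 7.003.
Matching ψ, ψ′ at both faces gives T = [1 + V_b² sinh²(κw) / (4E(V_b − E))]⁻¹ = 1/51.92 = 0.0193.

T = 0.0193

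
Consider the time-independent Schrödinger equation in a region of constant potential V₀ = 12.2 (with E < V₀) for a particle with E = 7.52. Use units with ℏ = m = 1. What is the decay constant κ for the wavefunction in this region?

κ = 3.06

Since E < V₀ the TISE in this region is ψ'' = κ²ψ with κ = √(2m(V₀ − E))/ℏ.
κ = √(2 × 1 × 4.68) = 3.059.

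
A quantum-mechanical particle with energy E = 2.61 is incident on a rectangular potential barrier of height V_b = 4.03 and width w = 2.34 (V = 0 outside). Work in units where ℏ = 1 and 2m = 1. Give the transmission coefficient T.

E < V_b: inside the barrier ψ ∝ e^{±κx} with κ = √(2m(V_b − E))/ℏ = 1.192.
κw = 2.788, sinh(κw) = 8.097.
The exact tunnelling result is T⁻¹ = 1 + V_b² sinh²(κw) / [4E(V_b − E)] = 72.82, so T = 0.0137.

T = 0.0137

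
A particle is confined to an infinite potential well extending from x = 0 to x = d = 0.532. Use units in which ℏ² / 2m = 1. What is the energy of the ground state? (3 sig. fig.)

E = 34.9

The infinite-well eigenfunctions ψ_n = √(2/d) sin(nπx/d) vanish at both walls, giving E_n = n²π²ℏ²/(2md²).
E_1 = 1² × π² / (2 × 0.5 × 0.532²) = 34.87.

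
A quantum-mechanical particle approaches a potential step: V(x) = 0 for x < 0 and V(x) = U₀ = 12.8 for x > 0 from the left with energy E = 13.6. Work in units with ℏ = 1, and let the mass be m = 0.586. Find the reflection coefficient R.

The wavenumbers are k₁ = √(2mE)/ℏ = 3.992 on the left and k₂ = √(2m(E − U₀))/ℏ = 0.9683 on the right.
Continuity of ψ and ψ′ at the step yields the reflection amplitude r = (k₁ − k₂)/(k₁ + k₂) = 0.6096; thus R = |r|² = 0.3716, T = 0.6284.

R = 0.372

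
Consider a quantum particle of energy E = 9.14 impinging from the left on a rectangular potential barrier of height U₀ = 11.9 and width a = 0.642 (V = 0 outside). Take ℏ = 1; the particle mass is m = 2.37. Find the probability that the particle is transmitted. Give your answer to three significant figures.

T = 0.0272

E < U₀: inside the barrier ψ ∝ e^{±κx} with κ = √(2m(U₀ − E))/ℏ = 3.617.
κa = 2.322, sinh(κa) = 5.049.
Matching ψ, ψ′ at both faces gives T = [1 + U₀² sinh²(κa) / (4E(U₀ − E))]⁻¹ = 1/36.78 = 0.0272.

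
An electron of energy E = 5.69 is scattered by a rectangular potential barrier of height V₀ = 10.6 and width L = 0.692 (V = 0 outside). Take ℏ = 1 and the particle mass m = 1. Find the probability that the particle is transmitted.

E < V₀: inside the barrier ψ ∝ e^{±κx} with κ = √(2m(V₀ − E))/ℏ = 3.134.
κL = 2.169, sinh(κL) = 4.315.
The exact tunnelling result is T⁻¹ = 1 + V₀² sinh²(κL) / [4E(V₀ − E)] = 19.72, so T = 0.0507.

T = 0.0507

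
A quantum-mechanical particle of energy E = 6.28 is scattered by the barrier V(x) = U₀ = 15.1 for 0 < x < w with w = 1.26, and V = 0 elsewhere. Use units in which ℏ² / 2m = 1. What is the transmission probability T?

T = 0.00218

E < U₀: inside the barrier ψ ∝ e^{±κx} with κ = √(2m(U₀ − E))/ℏ = 2.970.
κw = 3.742, sinh(κw) = 21.08.
The exact tunnelling result is T⁻¹ = 1 + U₀² sinh²(κw) / [4E(U₀ − E)] = 458.3, so T = 0.00218.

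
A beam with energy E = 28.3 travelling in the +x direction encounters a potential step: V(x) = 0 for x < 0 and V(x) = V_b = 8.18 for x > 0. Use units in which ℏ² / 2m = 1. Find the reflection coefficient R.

The wavenumbers are k₁ = √(2mE)/ℏ = 5.320 on the left and k₂ = √(2m(E − V_b))/ℏ = 4.486 on the right.
Continuity of ψ and ψ′ at the step yields the reflection amplitude r = (k₁ − k₂)/(k₁ + k₂) = 0.08508; thus R = |r|² = 0.007239, T = 0.9928.

R = 0.00724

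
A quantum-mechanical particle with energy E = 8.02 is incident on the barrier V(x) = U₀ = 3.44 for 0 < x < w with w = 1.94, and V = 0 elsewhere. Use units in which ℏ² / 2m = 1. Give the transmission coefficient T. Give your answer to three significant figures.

T = 0.945

Above the barrier the interior wavenumber is k₂ = √(2m(E − U₀))/ℏ = 2.140, giving phase k₂w = 4.152.
Matching at both interfaces gives T⁻¹ = 1 + U₀² sin²(k₂w) / [4E(E − U₀)] = 1.058, hence T = 0.945.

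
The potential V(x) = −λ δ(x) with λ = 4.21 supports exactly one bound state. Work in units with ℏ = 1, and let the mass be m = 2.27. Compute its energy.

For x ≠ 0 the bound state is ψ ∝ e^{−κ|x|}; integrating the TISE across the delta gives the cusp condition 2κ = 2mλ/ℏ², so κ = 9.557.
Then E = −ℏ²κ²/(2m) = −mλ²/(2ℏ²) = -20.12.

E = -20.1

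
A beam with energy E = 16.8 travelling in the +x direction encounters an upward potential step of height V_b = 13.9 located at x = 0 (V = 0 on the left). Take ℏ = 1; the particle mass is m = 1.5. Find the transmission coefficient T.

T = 0.829

On each side the TISE gives plane waves with k = √(2m(E − V))/ℏ: k₁ = √(2·1.5·16.8) = 7.099, k₂ = √(2·1.5·2.9) = 2.950.
Matching ψ and ψ′ at x = 0 gives r = (k₁ − k₂)/(k₁ + k₂), so R = r² = 0.1705 and T = 1 − R = 0.8295.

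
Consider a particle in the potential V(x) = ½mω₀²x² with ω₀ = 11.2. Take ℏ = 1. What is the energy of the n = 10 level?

E = 118

Using E_n = (n + ½)ℏω₀: E_10 = 10.5 × 11.2 = 117.6.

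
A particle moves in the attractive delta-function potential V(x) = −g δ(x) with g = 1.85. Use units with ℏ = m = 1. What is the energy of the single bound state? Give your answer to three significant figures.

For x ≠ 0 the bound state is ψ ∝ e^{−κ|x|}; integrating the TISE across the delta gives the cusp condition 2κ = 2mg/ℏ², so κ = 1.850.
Then E = −ℏ²κ²/(2m) = −mg²/(2ℏ²) = -1.711.

E = -1.71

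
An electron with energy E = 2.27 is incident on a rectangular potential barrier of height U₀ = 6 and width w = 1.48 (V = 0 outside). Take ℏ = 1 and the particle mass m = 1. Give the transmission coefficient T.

Since E < U₀ the interior solution is evanescent with decay constant κ = √(2m(U₀ − E))/ℏ = 2.731.
κw = 4.042, sinh(κw) = 28.47.
The exact tunnelling result is T⁻¹ = 1 + U₀² sinh²(κw) / [4E(U₀ − E)] = 862.6, so T = 0.00116.

T = 0.00116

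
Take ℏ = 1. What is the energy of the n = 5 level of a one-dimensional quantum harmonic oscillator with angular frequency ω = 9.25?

E = 50.9

The oscillator eigenvalues are E_n = ℏω(n + ½), so E_5 = 9.25 × 5.5 = 50.88.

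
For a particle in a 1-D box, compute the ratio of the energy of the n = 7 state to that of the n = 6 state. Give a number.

E_n = n²π²ℏ²/(2mL²) so the ratio is n₂²/n₁² = 49/36 = 1.36111.

1.36111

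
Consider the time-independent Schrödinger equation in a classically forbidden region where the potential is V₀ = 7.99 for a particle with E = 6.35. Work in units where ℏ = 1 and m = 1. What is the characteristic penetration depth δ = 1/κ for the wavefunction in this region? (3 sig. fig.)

Since E < V₀ the TISE in this region is ψ'' = κ²ψ with κ = √(2m(V₀ − E))/ℏ.
κ = √(2 × 1 × 1.64) = 1.811. The penetration depth is δ = 1/κ = 0.552.

δ = 0.552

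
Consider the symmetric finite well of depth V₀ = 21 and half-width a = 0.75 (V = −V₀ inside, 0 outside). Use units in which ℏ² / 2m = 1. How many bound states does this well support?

N = 3

The dimensionless depth is z₀ = a√(2mV₀)/ℏ = 0.75 × √(21.00) = 3.437.
A new bound state (alternating even/odd) appears each time z₀ passes a multiple of π/2, so N = ⌊2z₀/π⌋ + 1 = ⌊2.188⌋ + 1 = 3.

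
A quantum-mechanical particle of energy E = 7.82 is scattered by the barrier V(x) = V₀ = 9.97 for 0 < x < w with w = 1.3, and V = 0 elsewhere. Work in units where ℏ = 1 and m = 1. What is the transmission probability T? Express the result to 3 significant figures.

Since E < V₀ the interior solution is evanescent with decay constant κ = √(2m(V₀ − E))/ℏ = 2.074.
κw = 2.696, sinh(κw) = 7.374.
Matching ψ, ψ′ at both faces gives T = [1 + V₀² sinh²(κw) / (4E(V₀ − E))]⁻¹ = 1/81.38 = 0.0123.

T = 0.0123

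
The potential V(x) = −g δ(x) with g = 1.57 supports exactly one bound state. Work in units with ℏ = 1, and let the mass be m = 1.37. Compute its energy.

E = -1.69

The bound state is ψ(x) = √κ e^{−κ|x|}. The derivative jump ψ'(0⁺) − ψ'(0⁻) = −(2mg/ℏ²)ψ(0) fixes κ = mg/ℏ² = 2.151.
Then E = −ℏ²κ²/(2m) = −mg²/(2ℏ²) = -1.688.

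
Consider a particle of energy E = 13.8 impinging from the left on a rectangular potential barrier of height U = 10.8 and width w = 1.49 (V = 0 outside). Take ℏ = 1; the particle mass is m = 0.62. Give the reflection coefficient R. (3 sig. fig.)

Above the barrier the interior wavenumber is k₂ = √(2m(E − U))/ℏ = 1.929, giving phase k₂w = 2.874.
Matching at both interfaces gives T⁻¹ = 1 + U² sin²(k₂w) / [4E(E − U)] = 1.049, hence T = 0.953.
R = 1 − T = 0.0470.

R = 0.0470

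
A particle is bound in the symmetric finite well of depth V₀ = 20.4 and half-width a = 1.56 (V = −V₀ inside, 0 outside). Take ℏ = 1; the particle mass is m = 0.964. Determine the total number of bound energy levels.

Define the well-strength parameter z₀ = (a/ℏ)√(2mV₀) = 1.56 × √(2·0.964·20.4) = 9.783.
A new bound state (alternating even/odd) appears each time z₀ passes a multiple of π/2, so N = ⌊2z₀/π⌋ + 1 = ⌊6.228⌋ + 1 = 7.

N = 7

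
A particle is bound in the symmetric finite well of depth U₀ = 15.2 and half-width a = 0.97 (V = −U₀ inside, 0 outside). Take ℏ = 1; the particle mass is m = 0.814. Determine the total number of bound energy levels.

Define the well-strength parameter z₀ = (a/ℏ)√(2mU₀) = 0.97 × √(2·0.814·15.2) = 4.825.
A new bound state (alternating even/odd) appears each time z₀ passes a multiple of π/2, so N = ⌊2z₀/π⌋ + 1 = ⌊3.072⌋ + 1 = 4.

N = 4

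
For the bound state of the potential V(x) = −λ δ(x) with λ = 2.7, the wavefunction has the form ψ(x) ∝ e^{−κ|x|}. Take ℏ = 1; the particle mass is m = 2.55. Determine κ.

Integrate −(ℏ²/2m)ψ'' − λδ(x)ψ = Eψ from −ε to +ε: the ψ'' term gives ψ'(0⁺) − ψ'(0⁻) and the δ term gives −(2mλ/ℏ²)ψ(0).
With ψ ∝ e^{−κ|x|} this yields −2κ = −2mλ/ℏ², so κ = mλ/ℏ² = 6.885.

κ = 6.89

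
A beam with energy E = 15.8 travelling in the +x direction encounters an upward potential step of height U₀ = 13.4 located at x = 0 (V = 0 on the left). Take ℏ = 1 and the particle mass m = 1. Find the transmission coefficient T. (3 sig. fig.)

T = 0.807

The wavenumbers are k₁ = √(2mE)/ℏ = 5.621 on the left and k₂ = √(2m(E − U₀))/ℏ = 2.191 on the right.
Matching ψ and ψ′ at x = 0 gives r = (k₁ − k₂)/(k₁ + k₂), so R = r² = 0.1928 and T = 1 − R = 0.8072.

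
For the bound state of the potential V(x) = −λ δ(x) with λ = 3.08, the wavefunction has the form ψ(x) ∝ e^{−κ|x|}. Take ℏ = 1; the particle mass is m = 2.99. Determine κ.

κ = 9.21

Integrating the TISE across x = 0 gives the cusp condition ψ'(0⁺) − ψ'(0⁻) = −(2mλ/ℏ²)ψ(0).
With ψ ∝ e^{−κ|x|} this yields −2κ = −2mλ/ℏ², so κ = mλ/ℏ² = 9.209.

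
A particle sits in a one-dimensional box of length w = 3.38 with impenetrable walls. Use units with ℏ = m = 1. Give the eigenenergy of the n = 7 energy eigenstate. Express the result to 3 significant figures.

E = 21.2

Requiring ψ(0) = ψ(w) = 0 quantises k = nπ/w, hence E_n = ℏ²k²/2m = n²π²ℏ²/(2mw²).
E_7 = 7² × π² / (2 × 1 × 3.38²) = 21.17.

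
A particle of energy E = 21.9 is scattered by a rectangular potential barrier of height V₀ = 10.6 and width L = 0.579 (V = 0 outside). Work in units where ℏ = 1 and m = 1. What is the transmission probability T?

Above the barrier the interior wavenumber is k₂ = √(2m(E − V₀))/ℏ = 4.754, giving phase k₂L = 2.753.
T = [1 + V₀² sin²(k₂L) / (4E(E − V₀))]⁻¹ = 1/1.016 = 0.984.

T = 0.984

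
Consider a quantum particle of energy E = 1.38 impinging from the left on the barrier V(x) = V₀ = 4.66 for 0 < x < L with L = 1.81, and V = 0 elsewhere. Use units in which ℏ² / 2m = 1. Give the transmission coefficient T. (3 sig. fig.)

T = 0.00473

E < V₀: inside the barrier ψ ∝ e^{±κx} with κ = √(2m(V₀ − E))/ℏ = 1.811.
κL = 3.278, sinh(κL) = 13.24.
Matching ψ, ψ′ at both faces gives T = [1 + V₀² sinh²(κL) / (4E(V₀ − E))]⁻¹ = 1/211.3 = 0.00473.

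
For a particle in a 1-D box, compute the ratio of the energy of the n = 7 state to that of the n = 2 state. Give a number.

12.25

E_n = n²π²ℏ²/(2mL²) so the ratio is n₂²/n₁² = 49/4 = 12.25.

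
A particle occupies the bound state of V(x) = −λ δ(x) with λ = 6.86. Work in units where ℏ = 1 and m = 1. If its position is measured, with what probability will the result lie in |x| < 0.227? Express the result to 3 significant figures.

The normalised bound state is ψ = √κ e^{−κ|x|} with κ = mλ/ℏ² = 6.860.
P(|x| < d) = ∫_{−d}^{d} κ e^{−2κ|x|} dx = 1 − e^{−2κd} = 1 − e^{−3.114} = 0.9556.

P = 0.956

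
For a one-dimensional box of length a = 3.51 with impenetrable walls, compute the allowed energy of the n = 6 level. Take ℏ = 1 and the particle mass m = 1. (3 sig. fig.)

E = 14.4

Requiring ψ(0) = ψ(a) = 0 quantises k = nπ/a, hence E_n = ℏ²k²/2m = n²π²ℏ²/(2ma²).
E_6 = 6² × π² / (2 × 1 × 3.51²) = 14.42.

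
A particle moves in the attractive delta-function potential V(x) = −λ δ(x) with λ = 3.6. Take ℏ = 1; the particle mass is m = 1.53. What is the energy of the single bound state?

E = -9.91

For x ≠ 0 the bound state is ψ ∝ e^{−κ|x|}; integrating the TISE across the delta gives the cusp condition 2κ = 2mλ/ℏ², so κ = 5.508.
Then E = −ℏ²κ²/(2m) = −mλ²/(2ℏ²) = -9.914.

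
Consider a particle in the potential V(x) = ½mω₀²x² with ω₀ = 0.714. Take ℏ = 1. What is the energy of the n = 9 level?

E = 6.78

The oscillator eigenvalues are E_n = ℏω₀(n + ½), so E_9 = 0.714 × 9.5 = 6.783.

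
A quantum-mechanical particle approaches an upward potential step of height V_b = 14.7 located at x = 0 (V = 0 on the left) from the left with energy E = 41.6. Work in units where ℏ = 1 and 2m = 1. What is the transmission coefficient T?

T = 0.988

The wavenumbers are k₁ = √(2mE)/ℏ = 6.450 on the left and k₂ = √(2m(E − V_b))/ℏ = 5.187 on the right.
Matching ψ and ψ′ at x = 0 gives r = (k₁ − k₂)/(k₁ + k₂), so R = r² = 0.01179 and T = 1 − R = 0.9882.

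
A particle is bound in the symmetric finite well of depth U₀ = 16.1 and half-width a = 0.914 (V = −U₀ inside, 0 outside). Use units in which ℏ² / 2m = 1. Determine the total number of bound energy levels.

Define the well-strength parameter z₀ = (a/ℏ)√(2mU₀) = 0.914 × √(2·0.5·16.1) = 3.667.
A new bound state (alternating even/odd) appears each time z₀ passes a multiple of π/2, so N = ⌊2z₀/π⌋ + 1 = ⌊2.335⌋ + 1 = 3.

N = 3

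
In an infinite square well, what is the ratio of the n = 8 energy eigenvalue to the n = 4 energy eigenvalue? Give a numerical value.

4

Since E_n ∝ n², the ratio is (8/4)² = 4.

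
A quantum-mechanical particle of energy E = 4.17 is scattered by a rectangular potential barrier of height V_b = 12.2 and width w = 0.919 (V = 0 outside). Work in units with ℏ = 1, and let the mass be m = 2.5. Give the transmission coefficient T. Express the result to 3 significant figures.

T = 0.0000315

Since E < V_b the interior solution is evanescent with decay constant κ = √(2m(V_b − E))/ℏ = 6.336.
κw = 5.823, sinh(κw) = 169.0.
Matching ψ, ψ′ at both faces gives T = [1 + V_b² sinh²(κw) / (4E(V_b − E))]⁻¹ = 1/31750 = 0.0000315.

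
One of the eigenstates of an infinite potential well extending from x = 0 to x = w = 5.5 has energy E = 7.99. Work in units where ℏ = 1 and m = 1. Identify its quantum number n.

From E_n = n²π²ℏ²/(2mw²) invert to n = √(2mw²E)/(πℏ).
n = (5.5/π) × √(2 × 1 × 7.99) = 6.998 → n = 7.

n = 7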